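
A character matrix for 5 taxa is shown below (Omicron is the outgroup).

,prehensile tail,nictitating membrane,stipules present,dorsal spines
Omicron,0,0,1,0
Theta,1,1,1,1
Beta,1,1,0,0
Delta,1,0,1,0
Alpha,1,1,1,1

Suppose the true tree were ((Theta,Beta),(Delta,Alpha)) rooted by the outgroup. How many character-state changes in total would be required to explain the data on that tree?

6

Map each character onto ((Theta,Beta),(Delta,Alpha)) (rooted by Omicron) and count the minimum state changes it requires (Fitch parsimony):
prehensile tail: 1; nictitating membrane: 2; stipules present: 1; dorsal spines: 2.
Total tree length = 6.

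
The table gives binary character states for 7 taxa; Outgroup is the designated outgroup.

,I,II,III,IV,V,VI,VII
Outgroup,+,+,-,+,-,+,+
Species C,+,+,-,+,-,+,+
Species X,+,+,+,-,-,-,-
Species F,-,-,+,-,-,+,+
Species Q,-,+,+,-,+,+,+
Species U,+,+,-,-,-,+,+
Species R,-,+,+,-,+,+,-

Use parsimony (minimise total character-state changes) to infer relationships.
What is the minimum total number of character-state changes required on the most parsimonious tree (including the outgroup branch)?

Character polarity is set by the outgroup: the derived state is whichever differs from the outgroup's state, so for I, II, IV, VI, VII the derived state is '-', and for the remaining characters it is '+'.
Only Species F, Species Q, and Species R show the derived state '-' for I, supporting them as a clade.
II: derived state '-' in Species F only — an autapomorphy, so it tells us nothing about relationships among taxa.
III (derived state '+') is shared by Species F, Species Q, Species R, and Species X — a synapomorphy uniting that clade.
IV (derived state '-') is shared by Species F, Species Q, Species R, Species U, and Species X — a synapomorphy uniting that clade.
V (derived state '+') is shared by Species Q and Species R — a synapomorphy uniting that clade.
VI (derived state '-') is unique to Species X (autapomorphy; uninformative for grouping).
VII (state '-') occurs in Species R and Species X but conflicts with the nesting implied by the other characters — most parsimoniously interpreted as homoplasy.
Most parsimonious ingroup topology: (Species C,((Species X,(Species F,(Species Q,Species R))),Species U)).
Changes per character on this tree: I: 1; II: 1; III: 1; IV: 1; V: 1; VI: 1; VII: 2.
Total = 8.

8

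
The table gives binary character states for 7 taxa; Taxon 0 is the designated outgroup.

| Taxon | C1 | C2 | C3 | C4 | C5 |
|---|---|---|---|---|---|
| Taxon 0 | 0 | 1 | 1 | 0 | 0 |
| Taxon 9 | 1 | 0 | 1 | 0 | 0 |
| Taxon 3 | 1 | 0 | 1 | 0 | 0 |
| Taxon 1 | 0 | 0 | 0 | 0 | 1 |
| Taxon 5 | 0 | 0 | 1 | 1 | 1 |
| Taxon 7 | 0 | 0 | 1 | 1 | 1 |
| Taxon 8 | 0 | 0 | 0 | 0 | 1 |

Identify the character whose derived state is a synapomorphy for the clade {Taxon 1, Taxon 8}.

C3

Character polarity is set by the outgroup: the derived state is whichever differs from the outgroup's state, so for C2, C3 the derived state is '0', and for the remaining characters it is '1'.
C1 (derived state '1') is shared by Taxon 3 and Taxon 9 — a synapomorphy uniting that clade.
All ingroup taxa share the derived state '0' for C2; it defines the ingroup but does not resolve relationships within it.
C3: derived state '0' in Taxon 1 and Taxon 8 only — synapomorphy for {Taxon 1, Taxon 8}.
Only Taxon 5 and Taxon 7 show the derived state '1' for C4, supporting them as a clade.
Only Taxon 1, Taxon 5, Taxon 7, and Taxon 8 show the derived state '1' for C5, supporting them as a clade.
Most parsimonious ingroup topology: ((Taxon 9,Taxon 3),((Taxon 1,Taxon 8),(Taxon 5,Taxon 7))).
The clade {Taxon 1, Taxon 8} is supported by C3: its derived state '0' occurs in exactly those taxa and in no other taxon (including the outgroup).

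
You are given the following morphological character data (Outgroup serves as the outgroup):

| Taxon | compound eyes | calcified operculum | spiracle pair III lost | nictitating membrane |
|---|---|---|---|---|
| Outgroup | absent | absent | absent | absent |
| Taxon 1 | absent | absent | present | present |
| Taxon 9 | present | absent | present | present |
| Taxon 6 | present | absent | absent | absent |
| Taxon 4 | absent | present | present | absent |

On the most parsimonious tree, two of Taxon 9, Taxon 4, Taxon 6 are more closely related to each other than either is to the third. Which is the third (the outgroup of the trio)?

Taxon 6

The outgroup has state 'absent' for every character, so 'present' is the derived state throughout.
compound eyes groups Taxon 6 and Taxon 9, which is incompatible with the clades supported by the remaining characters; treating it as convergent (homoplasy) costs fewer steps than any alternative tree.
calcified operculum: derived state 'present' in Taxon 4 only — an autapomorphy, so it tells us nothing about relationships among taxa.
spiracle pair III lost: derived state 'present' in Taxon 1, Taxon 4, and Taxon 9 only — synapomorphy for {Taxon 1, Taxon 4, Taxon 9}.
Only Taxon 1 and Taxon 9 show the derived state 'present' for nictitating membrane, supporting them as a clade.
Most parsimonious ingroup topology: (((Taxon 1,Taxon 9),Taxon 4),Taxon 6).
Taxon 4 and Taxon 9 share a more recent common ancestor with each other than either does with Taxon 6, so Taxon 6 is the least closely related of the three.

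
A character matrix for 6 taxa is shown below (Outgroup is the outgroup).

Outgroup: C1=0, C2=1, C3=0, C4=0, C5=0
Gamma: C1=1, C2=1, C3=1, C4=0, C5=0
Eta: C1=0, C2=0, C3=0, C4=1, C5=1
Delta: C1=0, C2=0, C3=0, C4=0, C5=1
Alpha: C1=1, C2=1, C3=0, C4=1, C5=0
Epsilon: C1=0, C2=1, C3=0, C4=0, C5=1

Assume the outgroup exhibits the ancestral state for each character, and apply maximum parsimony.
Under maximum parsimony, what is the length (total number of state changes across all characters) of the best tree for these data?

Character polarity is set by the outgroup: the derived state is whichever differs from the outgroup's state, so for C2 the derived state is '0', and for the remaining characters it is '1'.
Only Alpha and Gamma show the derived state '1' for C1, supporting them as a clade.
C2: derived state '0' in Delta and Eta only — synapomorphy for {Delta, Eta}.
C3: derived state '1' in Gamma only — an autapomorphy, so it tells us nothing about relationships among taxa.
C4 (state '1') occurs in Alpha and Eta but conflicts with the nesting implied by the other characters — most parsimoniously interpreted as homoplasy.
Only Delta, Epsilon, and Eta show the derived state '1' for C5, supporting them as a clade.
Most parsimonious ingroup topology: ((Gamma,Alpha),((Eta,Delta),Epsilon)).
Changes per character on this tree: C1: 1; C2: 1; C3: 1; C4: 2; C5: 1.
Total = 6.

6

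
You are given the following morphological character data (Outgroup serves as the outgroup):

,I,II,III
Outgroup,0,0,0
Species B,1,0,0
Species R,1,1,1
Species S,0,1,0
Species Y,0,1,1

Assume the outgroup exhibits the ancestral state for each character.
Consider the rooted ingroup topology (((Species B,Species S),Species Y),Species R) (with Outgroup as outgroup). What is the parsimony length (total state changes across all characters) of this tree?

6

Map each character onto (((Species B,Species S),Species Y),Species R) (rooted by Outgroup) and count the minimum state changes it requires (Fitch parsimony):
I: 2; II: 2; III: 2.
Total tree length = 6.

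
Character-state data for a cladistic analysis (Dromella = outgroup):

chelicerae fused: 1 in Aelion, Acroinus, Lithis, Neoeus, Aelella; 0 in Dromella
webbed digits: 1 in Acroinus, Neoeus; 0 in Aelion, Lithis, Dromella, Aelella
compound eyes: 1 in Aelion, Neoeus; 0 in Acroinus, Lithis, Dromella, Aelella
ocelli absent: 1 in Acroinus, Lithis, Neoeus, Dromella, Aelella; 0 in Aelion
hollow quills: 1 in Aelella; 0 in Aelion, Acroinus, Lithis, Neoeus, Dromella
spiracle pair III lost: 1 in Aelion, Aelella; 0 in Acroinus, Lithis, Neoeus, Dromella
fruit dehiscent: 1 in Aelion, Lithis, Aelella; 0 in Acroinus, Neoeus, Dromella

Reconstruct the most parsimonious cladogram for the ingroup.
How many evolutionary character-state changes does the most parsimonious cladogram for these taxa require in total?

Character polarity is set by the outgroup: the derived state is whichever differs from the outgroup's state, so for ocelli absent the derived state is '0', and for the remaining characters it is '1'.
chelicerae fused (derived state '1') is shared by all ingroup taxa — unites the whole ingroup.
webbed digits: derived state '1' in Acroinus and Neoeus only — synapomorphy for {Acroinus, Neoeus}.
compound eyes (state '1') occurs in Aelion and Neoeus but conflicts with the nesting implied by the other characters — most parsimoniously interpreted as homoplasy.
ocelli absent (derived state '0') is unique to Aelion (autapomorphy; uninformative for grouping).
hollow quills (derived state '1') is unique to Aelella (autapomorphy; uninformative for grouping).
Only Aelella and Aelion show the derived state '1' for spiracle pair III lost, supporting them as a clade.
fruit dehiscent: derived state '1' in Aelella, Aelion, and Lithis only — synapomorphy for {Aelella, Aelion, Lithis}.
Most parsimonious ingroup topology: (((Aelion,Aelella),Lithis),(Acroinus,Neoeus)).
Changes per character on this tree: chelicerae fused: 1; webbed digits: 1; compound eyes: 2; ocelli absent: 1; hollow quills: 1; spiracle pair III lost: 1; fruit dehiscent: 1.
Total = 8.

8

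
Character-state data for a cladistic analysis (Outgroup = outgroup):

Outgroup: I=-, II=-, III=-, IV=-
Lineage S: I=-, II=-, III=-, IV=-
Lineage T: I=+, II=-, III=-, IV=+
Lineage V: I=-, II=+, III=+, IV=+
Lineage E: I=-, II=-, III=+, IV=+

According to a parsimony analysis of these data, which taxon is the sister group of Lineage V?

Lineage E

The outgroup has state '-' for every character, so '+' is the derived state throughout.
I (derived state '+') is unique to Lineage T (autapomorphy; uninformative for grouping).
II: derived state '+' in Lineage V only — an autapomorphy, so it tells us nothing about relationships among taxa.
Only Lineage E and Lineage V show the derived state '+' for III, supporting them as a clade.
IV (derived state '+') is shared by Lineage E, Lineage T, and Lineage V — a synapomorphy uniting that clade.
Most parsimonious ingroup topology: (Lineage S,(Lineage T,(Lineage V,Lineage E))).
Lineage V and Lineage E form a cherry on this tree, so they are sister taxa.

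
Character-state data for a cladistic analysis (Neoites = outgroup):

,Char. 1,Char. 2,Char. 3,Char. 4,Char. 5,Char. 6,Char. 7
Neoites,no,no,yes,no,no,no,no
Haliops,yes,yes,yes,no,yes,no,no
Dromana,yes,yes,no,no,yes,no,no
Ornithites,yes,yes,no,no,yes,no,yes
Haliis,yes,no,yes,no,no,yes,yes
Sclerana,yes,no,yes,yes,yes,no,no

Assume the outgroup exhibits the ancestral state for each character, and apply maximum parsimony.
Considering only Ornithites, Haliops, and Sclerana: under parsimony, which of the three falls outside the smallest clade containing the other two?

Sclerana

Character polarity is set by the outgroup: the derived state is whichever differs from the outgroup's state, so for Char. 3 the derived state is 'no', and for the remaining characters it is 'yes'.
Char. 1 (derived state 'yes') is shared by all ingroup taxa — unites the whole ingroup.
Only Dromana, Haliops, and Ornithites show the derived state 'yes' for Char. 2, supporting them as a clade.
Char. 3: derived state 'no' in Dromana and Ornithites only — synapomorphy for {Dromana, Ornithites}.
Char. 4: derived state 'yes' in Sclerana only — an autapomorphy, so it tells us nothing about relationships among taxa.
Only Dromana, Haliops, Ornithites, and Sclerana show the derived state 'yes' for Char. 5, supporting them as a clade.
Char. 6: derived state 'yes' in Haliis only — an autapomorphy, so it tells us nothing about relationships among taxa.
Char. 7 groups Haliis and Ornithites, which is incompatible with the clades supported by the remaining characters; treating it as convergent (homoplasy) costs fewer steps than any alternative tree.
Most parsimonious ingroup topology: (Haliis,(((Dromana,Ornithites),Haliops),Sclerana)).
Haliops and Ornithites share a more recent common ancestor with each other than either does with Sclerana, so Sclerana is the least closely related of the three.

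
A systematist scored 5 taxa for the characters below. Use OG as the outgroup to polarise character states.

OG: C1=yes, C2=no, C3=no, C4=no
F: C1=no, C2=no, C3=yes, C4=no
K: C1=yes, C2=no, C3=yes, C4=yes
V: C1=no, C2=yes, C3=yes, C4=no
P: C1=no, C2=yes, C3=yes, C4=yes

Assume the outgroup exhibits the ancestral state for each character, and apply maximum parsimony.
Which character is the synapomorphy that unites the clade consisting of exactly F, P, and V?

C1

Character polarity is set by the outgroup: the derived state is whichever differs from the outgroup's state, so for C1 the derived state is 'no', and for the remaining characters it is 'yes'.
C1 (derived state 'no') is shared by F, P, and V — a synapomorphy uniting that clade.
C2 (derived state 'yes') is shared by P and V — a synapomorphy uniting that clade.
C3 (derived state 'yes') is shared by all ingroup taxa — unites the whole ingroup.
C4 groups K and P, which is incompatible with the clades supported by the remaining characters; treating it as convergent (homoplasy) costs fewer steps than any alternative tree.
Most parsimonious ingroup topology: ((F,(V,P)),K).
The clade {F, P, V} is supported by C1: its derived state 'no' occurs in exactly those taxa and in no other taxon (including the outgroup).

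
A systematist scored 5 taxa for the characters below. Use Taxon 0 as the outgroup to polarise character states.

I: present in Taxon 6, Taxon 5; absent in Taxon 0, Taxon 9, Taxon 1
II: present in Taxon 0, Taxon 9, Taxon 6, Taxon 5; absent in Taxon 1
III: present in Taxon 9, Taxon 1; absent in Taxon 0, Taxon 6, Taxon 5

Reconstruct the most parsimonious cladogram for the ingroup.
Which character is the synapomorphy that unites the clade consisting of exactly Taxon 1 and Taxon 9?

Character polarity is set by the outgroup: the derived state is whichever differs from the outgroup's state, so for II the derived state is 'absent', and for the remaining characters it is 'present'.
I: derived state 'present' in Taxon 5 and Taxon 6 only — synapomorphy for {Taxon 5, Taxon 6}.
II: derived state 'absent' in Taxon 1 only — an autapomorphy, so it tells us nothing about relationships among taxa.
III (derived state 'present') is shared by Taxon 1 and Taxon 9 — a synapomorphy uniting that clade.
Most parsimonious ingroup topology: ((Taxon 9,Taxon 1),(Taxon 6,Taxon 5)).
The clade {Taxon 1, Taxon 9} is supported by III: its derived state 'present' occurs in exactly those taxa and in no other taxon (including the outgroup).

III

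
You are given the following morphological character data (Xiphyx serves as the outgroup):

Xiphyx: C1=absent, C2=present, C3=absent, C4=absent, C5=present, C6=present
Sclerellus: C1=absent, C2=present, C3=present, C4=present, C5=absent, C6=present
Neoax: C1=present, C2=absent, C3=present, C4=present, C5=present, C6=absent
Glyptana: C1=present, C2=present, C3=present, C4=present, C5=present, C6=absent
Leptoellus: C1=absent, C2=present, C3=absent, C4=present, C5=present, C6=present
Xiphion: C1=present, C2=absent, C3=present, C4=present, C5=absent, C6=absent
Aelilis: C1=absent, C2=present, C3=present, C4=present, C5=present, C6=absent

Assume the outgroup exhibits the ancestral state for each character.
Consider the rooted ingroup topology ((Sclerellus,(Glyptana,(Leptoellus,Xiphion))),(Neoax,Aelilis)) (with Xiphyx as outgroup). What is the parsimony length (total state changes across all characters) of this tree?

Map each character onto ((Sclerellus,(Glyptana,(Leptoellus,Xiphion))),(Neoax,Aelilis)) (rooted by Xiphyx) and count the minimum state changes it requires (Fitch parsimony):
C1: 3; C2: 2; C3: 2; C4: 1; C5: 2; C6: 3.
Total tree length = 13.

13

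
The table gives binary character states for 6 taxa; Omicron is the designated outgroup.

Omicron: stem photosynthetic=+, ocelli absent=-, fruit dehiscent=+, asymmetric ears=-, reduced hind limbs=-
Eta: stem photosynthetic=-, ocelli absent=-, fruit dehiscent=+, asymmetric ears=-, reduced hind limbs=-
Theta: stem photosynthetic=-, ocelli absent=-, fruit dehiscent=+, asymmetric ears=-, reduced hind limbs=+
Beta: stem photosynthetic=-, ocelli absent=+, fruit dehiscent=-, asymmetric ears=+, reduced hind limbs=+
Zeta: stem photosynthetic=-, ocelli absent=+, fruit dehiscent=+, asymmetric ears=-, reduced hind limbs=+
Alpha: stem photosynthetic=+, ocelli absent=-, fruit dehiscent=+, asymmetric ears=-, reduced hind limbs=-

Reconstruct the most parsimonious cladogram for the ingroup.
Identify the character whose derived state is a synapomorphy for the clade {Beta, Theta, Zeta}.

Character polarity is set by the outgroup: the derived state is whichever differs from the outgroup's state, so for stem photosynthetic, fruit dehiscent the derived state is '-', and for the remaining characters it is '+'.
Only Beta, Eta, Theta, and Zeta show the derived state '-' for stem photosynthetic, supporting them as a clade.
ocelli absent (derived state '+') is shared by Beta and Zeta — a synapomorphy uniting that clade.
fruit dehiscent: derived state '-' in Beta only — an autapomorphy, so it tells us nothing about relationships among taxa.
asymmetric ears (derived state '+') is unique to Beta (autapomorphy; uninformative for grouping).
Only Beta, Theta, and Zeta show the derived state '+' for reduced hind limbs, supporting them as a clade.
Most parsimonious ingroup topology: ((Eta,(Theta,(Beta,Zeta))),Alpha).
The clade {Beta, Theta, Zeta} is supported by reduced hind limbs: its derived state '+' occurs in exactly those taxa and in no other taxon (including the outgroup).

reduced hind limbs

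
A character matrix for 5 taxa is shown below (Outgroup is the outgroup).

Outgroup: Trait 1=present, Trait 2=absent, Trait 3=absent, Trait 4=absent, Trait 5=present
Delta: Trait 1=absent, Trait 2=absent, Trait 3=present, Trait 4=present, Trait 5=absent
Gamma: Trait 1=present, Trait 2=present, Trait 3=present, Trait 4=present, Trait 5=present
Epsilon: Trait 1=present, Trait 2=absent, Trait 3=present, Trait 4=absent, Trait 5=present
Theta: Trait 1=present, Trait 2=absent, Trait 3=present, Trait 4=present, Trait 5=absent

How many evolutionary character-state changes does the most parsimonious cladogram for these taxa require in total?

5

Character polarity is set by the outgroup: the derived state is whichever differs from the outgroup's state, so for Trait 1, Trait 5 the derived state is 'absent', and for the remaining characters it is 'present'.
Trait 1: derived state 'absent' in Delta only — an autapomorphy, so it tells us nothing about relationships among taxa.
Trait 2: derived state 'present' in Gamma only — an autapomorphy, so it tells us nothing about relationships among taxa.
Trait 3 (derived state 'present') is shared by all ingroup taxa — unites the whole ingroup.
Trait 4 (derived state 'present') is shared by Delta, Gamma, and Theta — a synapomorphy uniting that clade.
Trait 5 (derived state 'absent') is shared by Delta and Theta — a synapomorphy uniting that clade.
Most parsimonious ingroup topology: (((Delta,Theta),Gamma),Epsilon).
Changes per character on this tree: Trait 1: 1; Trait 2: 1; Trait 3: 1; Trait 4: 1; Trait 5: 1.
Total = 5.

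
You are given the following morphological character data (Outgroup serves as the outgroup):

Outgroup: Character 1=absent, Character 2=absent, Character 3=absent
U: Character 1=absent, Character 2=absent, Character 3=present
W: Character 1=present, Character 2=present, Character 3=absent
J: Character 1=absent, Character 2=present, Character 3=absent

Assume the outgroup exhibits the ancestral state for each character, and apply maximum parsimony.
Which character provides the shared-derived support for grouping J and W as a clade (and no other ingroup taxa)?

The outgroup has state 'absent' for every character, so 'present' is the derived state throughout.
Character 1 (derived state 'present') is unique to W (autapomorphy; uninformative for grouping).
Character 2 (derived state 'present') is shared by J and W — a synapomorphy uniting that clade.
Character 3: derived state 'present' in U only — an autapomorphy, so it tells us nothing about relationships among taxa.
Most parsimonious ingroup topology: (U,(W,J)).
The clade {J, W} is supported by Character 2: its derived state 'present' occurs in exactly those taxa and in no other taxon (including the outgroup).

Character 2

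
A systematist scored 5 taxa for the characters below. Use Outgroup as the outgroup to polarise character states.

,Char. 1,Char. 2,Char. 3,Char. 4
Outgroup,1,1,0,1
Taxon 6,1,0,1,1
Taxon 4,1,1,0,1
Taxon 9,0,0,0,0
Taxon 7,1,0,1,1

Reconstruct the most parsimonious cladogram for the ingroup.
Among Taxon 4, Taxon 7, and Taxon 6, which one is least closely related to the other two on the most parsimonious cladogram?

Character polarity is set by the outgroup: the derived state is whichever differs from the outgroup's state, so for Char. 1, Char. 2, Char. 4 the derived state is '0', and for the remaining characters it is '1'.
Char. 1 (derived state '0') is unique to Taxon 9 (autapomorphy; uninformative for grouping).
Char. 2: derived state '0' in Taxon 6, Taxon 7, and Taxon 9 only — synapomorphy for {Taxon 6, Taxon 7, Taxon 9}.
Only Taxon 6 and Taxon 7 show the derived state '1' for Char. 3, supporting them as a clade.
Char. 4 (derived state '0') is unique to Taxon 9 (autapomorphy; uninformative for grouping).
Most parsimonious ingroup topology: (((Taxon 6,Taxon 7),Taxon 9),Taxon 4).
Taxon 6 and Taxon 7 share a more recent common ancestor with each other than either does with Taxon 4, so Taxon 4 is the least closely related of the three.

Taxon 4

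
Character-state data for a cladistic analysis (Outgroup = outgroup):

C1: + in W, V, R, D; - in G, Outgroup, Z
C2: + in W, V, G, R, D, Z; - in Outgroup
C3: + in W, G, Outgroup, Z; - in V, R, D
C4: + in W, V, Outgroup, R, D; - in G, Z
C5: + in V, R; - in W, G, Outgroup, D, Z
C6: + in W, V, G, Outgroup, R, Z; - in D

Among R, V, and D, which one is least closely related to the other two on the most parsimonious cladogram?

D

Character polarity is set by the outgroup: the derived state is whichever differs from the outgroup's state, so for C3, C4, C6 the derived state is '-', and for the remaining characters it is '+'.
C1: derived state '+' in D, R, V, and W only — synapomorphy for {D, R, V, W}.
C2 (derived state '+') is shared by all ingroup taxa — unites the whole ingroup.
C3: derived state '-' in D, R, and V only — synapomorphy for {D, R, V}.
C4: derived state '-' in G and Z only — synapomorphy for {G, Z}.
C5: derived state '+' in R and V only — synapomorphy for {R, V}.
C6: derived state '-' in D only — an autapomorphy, so it tells us nothing about relationships among taxa.
Most parsimonious ingroup topology: ((((R,V),D),W),(G,Z)).
V and R share a more recent common ancestor with each other than either does with D, so D is the least closely related of the three.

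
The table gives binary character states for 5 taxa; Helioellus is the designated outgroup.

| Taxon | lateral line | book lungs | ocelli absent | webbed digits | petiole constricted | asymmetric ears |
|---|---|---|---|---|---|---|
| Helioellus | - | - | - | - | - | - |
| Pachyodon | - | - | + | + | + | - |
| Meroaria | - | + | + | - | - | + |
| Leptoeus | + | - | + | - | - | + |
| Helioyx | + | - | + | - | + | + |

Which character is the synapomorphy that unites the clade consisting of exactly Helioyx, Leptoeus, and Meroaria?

The outgroup has state '-' for every character, so '+' is the derived state throughout.
Only Helioyx and Leptoeus show the derived state '+' for lateral line, supporting them as a clade.
book lungs: derived state '+' in Meroaria only — an autapomorphy, so it tells us nothing about relationships among taxa.
All ingroup taxa share the derived state '+' for ocelli absent; it defines the ingroup but does not resolve relationships within it.
webbed digits: derived state '+' in Pachyodon only — an autapomorphy, so it tells us nothing about relationships among taxa.
petiole constricted (state '+') occurs in Helioyx and Pachyodon but conflicts with the nesting implied by the other characters — most parsimoniously interpreted as homoplasy.
asymmetric ears: derived state '+' in Helioyx, Leptoeus, and Meroaria only — synapomorphy for {Helioyx, Leptoeus, Meroaria}.
Most parsimonious ingroup topology: (Pachyodon,(Meroaria,(Leptoeus,Helioyx))).
The clade {Helioyx, Leptoeus, Meroaria} is supported by asymmetric ears: its derived state '+' occurs in exactly those taxa and in no other taxon (including the outgroup).

asymmetric ears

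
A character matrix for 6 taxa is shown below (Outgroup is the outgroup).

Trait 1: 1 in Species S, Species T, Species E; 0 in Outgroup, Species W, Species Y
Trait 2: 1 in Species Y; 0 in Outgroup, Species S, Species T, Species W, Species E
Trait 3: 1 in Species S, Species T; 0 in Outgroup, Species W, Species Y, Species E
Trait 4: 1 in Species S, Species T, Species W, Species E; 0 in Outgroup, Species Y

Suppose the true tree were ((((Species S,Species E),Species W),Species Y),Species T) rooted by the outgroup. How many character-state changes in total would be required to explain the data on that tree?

Map each character onto ((((Species S,Species E),Species W),Species Y),Species T) (rooted by Outgroup) and count the minimum state changes it requires (Fitch parsimony):
Trait 1: 2; Trait 2: 1; Trait 3: 2; Trait 4: 2.
Total tree length = 7.

7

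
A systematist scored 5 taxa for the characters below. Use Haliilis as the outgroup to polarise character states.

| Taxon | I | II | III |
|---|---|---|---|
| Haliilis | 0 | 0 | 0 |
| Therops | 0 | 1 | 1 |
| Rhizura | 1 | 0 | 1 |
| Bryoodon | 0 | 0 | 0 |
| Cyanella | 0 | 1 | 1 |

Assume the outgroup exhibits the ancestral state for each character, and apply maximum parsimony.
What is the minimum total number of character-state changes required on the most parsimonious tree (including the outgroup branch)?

3

The outgroup has state '0' for every character, so '1' is the derived state throughout.
I (derived state '1') is unique to Rhizura (autapomorphy; uninformative for grouping).
II (derived state '1') is shared by Cyanella and Therops — a synapomorphy uniting that clade.
III (derived state '1') is shared by Cyanella, Rhizura, and Therops — a synapomorphy uniting that clade.
Most parsimonious ingroup topology: (((Therops,Cyanella),Rhizura),Bryoodon).
Changes per character on this tree: I: 1; II: 1; III: 1.
Total = 3.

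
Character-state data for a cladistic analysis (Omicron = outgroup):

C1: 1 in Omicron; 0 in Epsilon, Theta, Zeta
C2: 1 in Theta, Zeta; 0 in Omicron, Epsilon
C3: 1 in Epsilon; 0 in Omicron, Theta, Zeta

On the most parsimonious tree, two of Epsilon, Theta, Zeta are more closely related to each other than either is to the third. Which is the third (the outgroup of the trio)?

Character polarity is set by the outgroup: the derived state is whichever differs from the outgroup's state, so for C1 the derived state is '0', and for the remaining characters it is '1'.
C1 (derived state '0') is shared by all ingroup taxa — unites the whole ingroup.
C2: derived state '1' in Theta and Zeta only — synapomorphy for {Theta, Zeta}.
C3 (derived state '1') is unique to Epsilon (autapomorphy; uninformative for grouping).
Most parsimonious ingroup topology: (Epsilon,(Theta,Zeta)).
Zeta and Theta share a more recent common ancestor with each other than either does with Epsilon, so Epsilon is the least closely related of the three.

Epsilon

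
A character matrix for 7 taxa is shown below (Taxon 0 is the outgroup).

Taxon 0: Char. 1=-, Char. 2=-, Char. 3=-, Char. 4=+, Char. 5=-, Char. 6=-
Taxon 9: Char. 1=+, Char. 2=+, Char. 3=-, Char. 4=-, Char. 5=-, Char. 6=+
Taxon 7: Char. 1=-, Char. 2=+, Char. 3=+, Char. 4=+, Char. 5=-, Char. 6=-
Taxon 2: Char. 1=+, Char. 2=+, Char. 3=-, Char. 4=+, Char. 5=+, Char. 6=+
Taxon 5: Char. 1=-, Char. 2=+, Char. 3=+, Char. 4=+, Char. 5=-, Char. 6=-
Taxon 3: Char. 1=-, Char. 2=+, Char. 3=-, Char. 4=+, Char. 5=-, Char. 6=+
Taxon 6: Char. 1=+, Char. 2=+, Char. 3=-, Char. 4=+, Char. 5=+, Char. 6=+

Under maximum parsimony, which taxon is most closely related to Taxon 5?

Character polarity is set by the outgroup: the derived state is whichever differs from the outgroup's state, so for Char. 4 the derived state is '-', and for the remaining characters it is '+'.
Only Taxon 2, Taxon 6, and Taxon 9 show the derived state '+' for Char. 1, supporting them as a clade.
Char. 2 (derived state '+') is shared by all ingroup taxa — unites the whole ingroup.
Char. 3 (derived state '+') is shared by Taxon 5 and Taxon 7 — a synapomorphy uniting that clade.
Char. 4: derived state '-' in Taxon 9 only — an autapomorphy, so it tells us nothing about relationships among taxa.
Char. 5 (derived state '+') is shared by Taxon 2 and Taxon 6 — a synapomorphy uniting that clade.
Char. 6: derived state '+' in Taxon 2, Taxon 3, Taxon 6, and Taxon 9 only — synapomorphy for {Taxon 2, Taxon 3, Taxon 6, Taxon 9}.
Most parsimonious ingroup topology: (((Taxon 9,(Taxon 2,Taxon 6)),Taxon 3),(Taxon 7,Taxon 5)).
Taxon 5 and Taxon 7 form a cherry on this tree, so they are sister taxa.

Taxon 7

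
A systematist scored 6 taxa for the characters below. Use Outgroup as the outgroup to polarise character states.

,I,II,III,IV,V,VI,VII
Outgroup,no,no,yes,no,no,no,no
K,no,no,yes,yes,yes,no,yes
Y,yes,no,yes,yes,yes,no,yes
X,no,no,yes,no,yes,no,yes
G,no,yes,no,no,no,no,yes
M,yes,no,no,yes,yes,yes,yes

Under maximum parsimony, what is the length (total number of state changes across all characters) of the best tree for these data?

8

Character polarity is set by the outgroup: the derived state is whichever differs from the outgroup's state, so for III the derived state is 'no', and for the remaining characters it is 'yes'.
Only M and Y show the derived state 'yes' for I, supporting them as a clade.
II (derived state 'yes') is unique to G (autapomorphy; uninformative for grouping).
III (state 'no') occurs in G and M but conflicts with the nesting implied by the other characters — most parsimoniously interpreted as homoplasy.
IV (derived state 'yes') is shared by K, M, and Y — a synapomorphy uniting that clade.
V (derived state 'yes') is shared by K, M, X, and Y — a synapomorphy uniting that clade.
VI (derived state 'yes') is unique to M (autapomorphy; uninformative for grouping).
VII (derived state 'yes') is shared by all ingroup taxa — unites the whole ingroup.
Most parsimonious ingroup topology: (((K,(Y,M)),X),G).
Changes per character on this tree: I: 1; II: 1; III: 2; IV: 1; V: 1; VI: 1; VII: 1.
Total = 8.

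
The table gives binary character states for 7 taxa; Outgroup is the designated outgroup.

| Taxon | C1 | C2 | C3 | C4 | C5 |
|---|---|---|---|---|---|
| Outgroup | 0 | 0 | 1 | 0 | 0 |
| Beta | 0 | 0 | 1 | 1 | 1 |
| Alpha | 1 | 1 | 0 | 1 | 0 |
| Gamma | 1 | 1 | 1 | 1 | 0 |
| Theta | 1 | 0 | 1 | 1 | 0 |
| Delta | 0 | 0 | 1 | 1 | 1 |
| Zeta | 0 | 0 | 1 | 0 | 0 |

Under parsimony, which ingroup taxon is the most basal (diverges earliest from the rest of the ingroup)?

Zeta

Character polarity is set by the outgroup: the derived state is whichever differs from the outgroup's state, so for C3 the derived state is '0', and for the remaining characters it is '1'.
Only Alpha, Gamma, and Theta show the derived state '1' for C1, supporting them as a clade.
Only Alpha and Gamma show the derived state '1' for C2, supporting them as a clade.
C3: derived state '0' in Alpha only — an autapomorphy, so it tells us nothing about relationships among taxa.
C4: derived state '1' in Alpha, Beta, Delta, Gamma, and Theta only — synapomorphy for {Alpha, Beta, Delta, Gamma, Theta}.
Only Beta and Delta show the derived state '1' for C5, supporting them as a clade.
Most parsimonious ingroup topology: (((Beta,Delta),((Alpha,Gamma),Theta)),Zeta).
Zeta is sister to the clade containing all other ingroup taxa, so it is the earliest-diverging (most basal) ingroup lineage.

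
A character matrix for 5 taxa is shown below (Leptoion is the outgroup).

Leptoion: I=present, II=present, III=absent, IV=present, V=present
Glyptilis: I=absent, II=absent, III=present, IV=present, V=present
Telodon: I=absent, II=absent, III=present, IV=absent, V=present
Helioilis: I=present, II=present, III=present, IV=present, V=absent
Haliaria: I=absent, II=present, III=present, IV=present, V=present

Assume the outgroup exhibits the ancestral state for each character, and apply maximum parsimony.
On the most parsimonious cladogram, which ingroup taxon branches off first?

Helioilis

Character polarity is set by the outgroup: the derived state is whichever differs from the outgroup's state, so for I, II, IV, V the derived state is 'absent', and for the remaining characters it is 'present'.
Only Glyptilis, Haliaria, and Telodon show the derived state 'absent' for I, supporting them as a clade.
II (derived state 'absent') is shared by Glyptilis and Telodon — a synapomorphy uniting that clade.
III (derived state 'present') is shared by all ingroup taxa — unites the whole ingroup.
IV: derived state 'absent' in Telodon only — an autapomorphy, so it tells us nothing about relationships among taxa.
V: derived state 'absent' in Helioilis only — an autapomorphy, so it tells us nothing about relationships among taxa.
Most parsimonious ingroup topology: ((Haliaria,(Telodon,Glyptilis)),Helioilis).
Helioilis is sister to the clade containing all other ingroup taxa, so it is the earliest-diverging (most basal) ingroup lineage.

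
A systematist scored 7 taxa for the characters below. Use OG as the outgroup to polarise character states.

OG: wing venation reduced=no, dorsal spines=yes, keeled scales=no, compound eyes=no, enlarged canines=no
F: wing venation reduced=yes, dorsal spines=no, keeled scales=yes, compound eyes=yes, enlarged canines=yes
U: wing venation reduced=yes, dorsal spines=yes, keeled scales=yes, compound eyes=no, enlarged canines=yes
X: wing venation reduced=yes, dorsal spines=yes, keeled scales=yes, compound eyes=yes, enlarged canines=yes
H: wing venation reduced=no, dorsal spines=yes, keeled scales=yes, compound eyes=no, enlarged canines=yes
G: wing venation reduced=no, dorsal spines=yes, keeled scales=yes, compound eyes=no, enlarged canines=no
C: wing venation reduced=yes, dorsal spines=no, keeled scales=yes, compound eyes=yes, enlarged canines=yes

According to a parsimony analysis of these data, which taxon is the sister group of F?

Character polarity is set by the outgroup: the derived state is whichever differs from the outgroup's state, so for dorsal spines the derived state is 'no', and for the remaining characters it is 'yes'.
wing venation reduced: derived state 'yes' in C, F, U, and X only — synapomorphy for {C, F, U, X}.
dorsal spines (derived state 'no') is shared by C and F — a synapomorphy uniting that clade.
keeled scales (derived state 'yes') is shared by all ingroup taxa — unites the whole ingroup.
compound eyes (derived state 'yes') is shared by C, F, and X — a synapomorphy uniting that clade.
Only C, F, H, U, and X show the derived state 'yes' for enlarged canines, supporting them as a clade.
Most parsimonious ingroup topology: (((((F,C),X),U),H),G).
F and C form a cherry on this tree, so they are sister taxa.

C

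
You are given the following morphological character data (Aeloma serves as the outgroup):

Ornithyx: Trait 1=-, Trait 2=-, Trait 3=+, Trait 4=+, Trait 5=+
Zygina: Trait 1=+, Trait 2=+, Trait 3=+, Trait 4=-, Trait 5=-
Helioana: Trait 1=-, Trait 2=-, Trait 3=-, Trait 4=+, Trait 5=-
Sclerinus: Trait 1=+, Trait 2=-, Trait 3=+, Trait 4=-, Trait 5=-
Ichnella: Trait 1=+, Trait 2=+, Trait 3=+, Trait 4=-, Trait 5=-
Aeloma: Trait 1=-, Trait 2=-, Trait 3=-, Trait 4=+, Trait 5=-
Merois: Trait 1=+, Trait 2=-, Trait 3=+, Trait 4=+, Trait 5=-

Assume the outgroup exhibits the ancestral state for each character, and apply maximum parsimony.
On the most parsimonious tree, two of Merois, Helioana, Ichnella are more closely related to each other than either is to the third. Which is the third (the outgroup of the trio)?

Helioana

Character polarity is set by the outgroup: the derived state is whichever differs from the outgroup's state, so for Trait 4 the derived state is '-', and for the remaining characters it is '+'.
Trait 1 (derived state '+') is shared by Ichnella, Merois, Sclerinus, and Zygina — a synapomorphy uniting that clade.
Only Ichnella and Zygina show the derived state '+' for Trait 2, supporting them as a clade.
Only Ichnella, Merois, Ornithyx, Sclerinus, and Zygina show the derived state '+' for Trait 3, supporting them as a clade.
Only Ichnella, Sclerinus, and Zygina show the derived state '-' for Trait 4, supporting them as a clade.
Trait 5 (derived state '+') is unique to Ornithyx (autapomorphy; uninformative for grouping).
Most parsimonious ingroup topology: (((((Ichnella,Zygina),Sclerinus),Merois),Ornithyx),Helioana).
Ichnella and Merois share a more recent common ancestor with each other than either does with Helioana, so Helioana is the least closely related of the three.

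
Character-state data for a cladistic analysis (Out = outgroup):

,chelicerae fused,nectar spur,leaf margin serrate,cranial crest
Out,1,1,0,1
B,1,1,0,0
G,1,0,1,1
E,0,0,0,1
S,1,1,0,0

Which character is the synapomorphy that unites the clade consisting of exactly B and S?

Character polarity is set by the outgroup: the derived state is whichever differs from the outgroup's state, so for chelicerae fused, nectar spur, cranial crest the derived state is '0', and for the remaining characters it is '1'.
chelicerae fused (derived state '0') is unique to E (autapomorphy; uninformative for grouping).
nectar spur: derived state '0' in E and G only — synapomorphy for {E, G}.
leaf margin serrate: derived state '1' in G only — an autapomorphy, so it tells us nothing about relationships among taxa.
Only B and S show the derived state '0' for cranial crest, supporting them as a clade.
Most parsimonious ingroup topology: ((B,S),(G,E)).
The clade {B, S} is supported by cranial crest: its derived state '0' occurs in exactly those taxa and in no other taxon (including the outgroup).

cranial crest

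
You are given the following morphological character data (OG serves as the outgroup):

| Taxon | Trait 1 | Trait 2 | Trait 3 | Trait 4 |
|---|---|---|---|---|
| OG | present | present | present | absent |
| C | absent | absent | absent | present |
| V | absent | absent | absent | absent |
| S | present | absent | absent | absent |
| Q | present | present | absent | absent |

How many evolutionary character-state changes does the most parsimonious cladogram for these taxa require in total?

4

Character polarity is set by the outgroup: the derived state is whichever differs from the outgroup's state, so for Trait 1, Trait 2, Trait 3 the derived state is 'absent', and for the remaining characters it is 'present'.
Trait 1 (derived state 'absent') is shared by C and V — a synapomorphy uniting that clade.
Only C, S, and V show the derived state 'absent' for Trait 2, supporting them as a clade.
Trait 3 (derived state 'absent') is shared by all ingroup taxa — unites the whole ingroup.
Trait 4: derived state 'present' in C only — an autapomorphy, so it tells us nothing about relationships among taxa.
Most parsimonious ingroup topology: (((C,V),S),Q).
Changes per character on this tree: Trait 1: 1; Trait 2: 1; Trait 3: 1; Trait 4: 1.
Total = 4.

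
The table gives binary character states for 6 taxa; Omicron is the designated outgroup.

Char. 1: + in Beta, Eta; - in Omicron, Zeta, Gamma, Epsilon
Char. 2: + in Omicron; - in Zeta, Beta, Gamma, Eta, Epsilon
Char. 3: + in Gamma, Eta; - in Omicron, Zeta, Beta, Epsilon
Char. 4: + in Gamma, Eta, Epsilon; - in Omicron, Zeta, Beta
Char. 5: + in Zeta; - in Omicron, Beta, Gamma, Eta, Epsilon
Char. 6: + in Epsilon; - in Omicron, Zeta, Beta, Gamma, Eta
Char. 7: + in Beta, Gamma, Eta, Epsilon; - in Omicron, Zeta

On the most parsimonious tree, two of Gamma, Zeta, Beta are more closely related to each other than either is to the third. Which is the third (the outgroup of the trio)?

Character polarity is set by the outgroup: the derived state is whichever differs from the outgroup's state, so for Char. 2 the derived state is '-', and for the remaining characters it is '+'.
Char. 1 (state '+') occurs in Beta and Eta but conflicts with the nesting implied by the other characters — most parsimoniously interpreted as homoplasy.
Char. 2 (derived state '-') is shared by all ingroup taxa — unites the whole ingroup.
Char. 3 (derived state '+') is shared by Eta and Gamma — a synapomorphy uniting that clade.
Only Epsilon, Eta, and Gamma show the derived state '+' for Char. 4, supporting them as a clade.
Char. 5 (derived state '+') is unique to Zeta (autapomorphy; uninformative for grouping).
Char. 6 (derived state '+') is unique to Epsilon (autapomorphy; uninformative for grouping).
Only Beta, Epsilon, Eta, and Gamma show the derived state '+' for Char. 7, supporting them as a clade.
Most parsimonious ingroup topology: (Zeta,(Beta,((Gamma,Eta),Epsilon))).
Gamma and Beta share a more recent common ancestor with each other than either does with Zeta, so Zeta is the least closely related of the three.

Zeta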